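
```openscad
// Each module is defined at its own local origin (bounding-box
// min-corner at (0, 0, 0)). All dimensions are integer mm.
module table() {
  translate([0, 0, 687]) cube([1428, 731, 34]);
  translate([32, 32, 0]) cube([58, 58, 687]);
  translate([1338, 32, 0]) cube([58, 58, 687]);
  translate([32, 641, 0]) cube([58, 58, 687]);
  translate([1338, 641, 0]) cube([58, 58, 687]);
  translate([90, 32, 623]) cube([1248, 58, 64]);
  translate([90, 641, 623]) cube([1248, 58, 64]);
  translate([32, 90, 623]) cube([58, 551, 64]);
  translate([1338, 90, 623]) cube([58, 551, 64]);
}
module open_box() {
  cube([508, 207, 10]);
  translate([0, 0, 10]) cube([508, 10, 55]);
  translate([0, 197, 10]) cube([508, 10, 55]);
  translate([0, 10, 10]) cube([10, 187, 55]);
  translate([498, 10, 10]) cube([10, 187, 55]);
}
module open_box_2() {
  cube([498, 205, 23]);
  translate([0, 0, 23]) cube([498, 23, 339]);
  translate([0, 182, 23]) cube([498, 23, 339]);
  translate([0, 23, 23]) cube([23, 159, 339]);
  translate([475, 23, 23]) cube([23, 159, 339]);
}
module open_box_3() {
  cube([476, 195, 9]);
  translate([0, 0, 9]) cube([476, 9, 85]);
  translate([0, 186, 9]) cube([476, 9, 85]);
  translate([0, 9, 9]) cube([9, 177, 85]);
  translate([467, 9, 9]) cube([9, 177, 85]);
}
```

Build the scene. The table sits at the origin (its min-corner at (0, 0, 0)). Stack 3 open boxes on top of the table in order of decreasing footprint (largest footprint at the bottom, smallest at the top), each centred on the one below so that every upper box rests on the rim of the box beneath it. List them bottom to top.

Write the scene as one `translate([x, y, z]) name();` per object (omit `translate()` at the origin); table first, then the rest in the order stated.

table();
translate([460, 262, 721]) open_box();
translate([465, 263, 786]) open_box_2();
translate([476, 268, 1148]) open_box_3();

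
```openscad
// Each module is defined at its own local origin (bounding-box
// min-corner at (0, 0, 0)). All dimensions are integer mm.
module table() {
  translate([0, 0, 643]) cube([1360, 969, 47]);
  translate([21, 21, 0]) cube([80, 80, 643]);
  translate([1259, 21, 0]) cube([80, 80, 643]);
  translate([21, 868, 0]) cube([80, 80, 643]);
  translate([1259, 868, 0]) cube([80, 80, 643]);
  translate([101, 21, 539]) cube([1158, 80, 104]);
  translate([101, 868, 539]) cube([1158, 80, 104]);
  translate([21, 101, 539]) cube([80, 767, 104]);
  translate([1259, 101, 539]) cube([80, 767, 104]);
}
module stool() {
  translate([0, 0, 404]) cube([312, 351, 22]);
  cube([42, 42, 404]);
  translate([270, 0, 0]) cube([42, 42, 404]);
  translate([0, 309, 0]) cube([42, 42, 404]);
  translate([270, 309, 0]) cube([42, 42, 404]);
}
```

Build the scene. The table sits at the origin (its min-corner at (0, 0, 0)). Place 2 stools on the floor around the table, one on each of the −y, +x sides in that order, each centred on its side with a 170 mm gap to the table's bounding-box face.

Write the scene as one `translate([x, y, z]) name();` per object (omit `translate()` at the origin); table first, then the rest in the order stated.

table();
translate([524, -521, 0]) stool();
translate([1530, 309, 0]) stool();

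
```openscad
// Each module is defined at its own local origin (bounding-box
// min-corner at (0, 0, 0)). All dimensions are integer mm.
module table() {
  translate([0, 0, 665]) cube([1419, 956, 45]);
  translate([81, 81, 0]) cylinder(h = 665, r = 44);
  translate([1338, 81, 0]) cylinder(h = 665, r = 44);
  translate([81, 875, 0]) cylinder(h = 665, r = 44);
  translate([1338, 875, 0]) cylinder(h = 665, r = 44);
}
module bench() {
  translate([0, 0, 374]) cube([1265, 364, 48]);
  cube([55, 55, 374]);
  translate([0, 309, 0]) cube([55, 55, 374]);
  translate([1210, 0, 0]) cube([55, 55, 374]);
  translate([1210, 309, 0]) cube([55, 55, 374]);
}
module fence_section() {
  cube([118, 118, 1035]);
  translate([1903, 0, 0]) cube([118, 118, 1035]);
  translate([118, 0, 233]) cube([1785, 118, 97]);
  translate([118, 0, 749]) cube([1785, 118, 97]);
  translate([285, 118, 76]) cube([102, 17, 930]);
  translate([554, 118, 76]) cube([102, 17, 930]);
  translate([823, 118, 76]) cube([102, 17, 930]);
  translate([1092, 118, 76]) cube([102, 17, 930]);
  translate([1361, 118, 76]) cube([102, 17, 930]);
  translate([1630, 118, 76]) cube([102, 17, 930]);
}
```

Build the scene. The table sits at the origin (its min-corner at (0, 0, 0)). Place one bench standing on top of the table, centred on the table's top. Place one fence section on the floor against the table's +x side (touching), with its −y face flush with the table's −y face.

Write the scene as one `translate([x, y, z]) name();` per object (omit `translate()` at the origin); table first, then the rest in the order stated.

table();
translate([77, 296, 710]) bench();
translate([1419, 0, 0]) fence_section();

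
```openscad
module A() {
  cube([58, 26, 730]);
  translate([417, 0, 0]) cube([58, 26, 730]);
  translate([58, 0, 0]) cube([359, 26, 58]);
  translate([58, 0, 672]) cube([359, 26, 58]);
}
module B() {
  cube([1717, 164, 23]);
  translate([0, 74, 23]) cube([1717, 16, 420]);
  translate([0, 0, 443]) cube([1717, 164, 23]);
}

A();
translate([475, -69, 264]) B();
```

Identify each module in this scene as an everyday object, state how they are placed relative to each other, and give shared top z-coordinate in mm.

Both tops at z = 730 mm.

A is a picture frame. B is an I-beam. The I-beam is beside the picture frame with their tops flush at z = 730. The shared top z-coordinate is 730 mm.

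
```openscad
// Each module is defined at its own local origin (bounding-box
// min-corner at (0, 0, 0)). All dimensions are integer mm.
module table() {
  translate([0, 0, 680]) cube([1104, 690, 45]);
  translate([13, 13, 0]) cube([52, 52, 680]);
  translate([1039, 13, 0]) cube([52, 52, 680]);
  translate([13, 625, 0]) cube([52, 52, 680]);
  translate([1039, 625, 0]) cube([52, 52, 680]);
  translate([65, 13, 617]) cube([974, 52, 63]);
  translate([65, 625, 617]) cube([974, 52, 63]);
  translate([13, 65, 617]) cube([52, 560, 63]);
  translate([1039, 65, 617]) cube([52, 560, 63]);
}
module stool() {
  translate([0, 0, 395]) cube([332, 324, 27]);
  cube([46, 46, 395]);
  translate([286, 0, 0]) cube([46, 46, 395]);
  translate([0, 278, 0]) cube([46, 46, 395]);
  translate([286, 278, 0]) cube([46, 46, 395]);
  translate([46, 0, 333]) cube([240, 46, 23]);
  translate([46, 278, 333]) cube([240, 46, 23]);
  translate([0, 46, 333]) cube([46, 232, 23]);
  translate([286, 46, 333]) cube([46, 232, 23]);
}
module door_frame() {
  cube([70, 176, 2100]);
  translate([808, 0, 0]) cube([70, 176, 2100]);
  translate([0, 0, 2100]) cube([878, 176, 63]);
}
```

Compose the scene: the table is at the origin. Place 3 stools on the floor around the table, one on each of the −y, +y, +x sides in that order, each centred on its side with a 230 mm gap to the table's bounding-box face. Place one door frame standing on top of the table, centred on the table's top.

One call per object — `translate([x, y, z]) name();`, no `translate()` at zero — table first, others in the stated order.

table();
translate([386, -554, 0]) stool();
translate([386, 920, 0]) stool();
translate([1334, 183, 0]) stool();
translate([113, 257, 725]) door_frame();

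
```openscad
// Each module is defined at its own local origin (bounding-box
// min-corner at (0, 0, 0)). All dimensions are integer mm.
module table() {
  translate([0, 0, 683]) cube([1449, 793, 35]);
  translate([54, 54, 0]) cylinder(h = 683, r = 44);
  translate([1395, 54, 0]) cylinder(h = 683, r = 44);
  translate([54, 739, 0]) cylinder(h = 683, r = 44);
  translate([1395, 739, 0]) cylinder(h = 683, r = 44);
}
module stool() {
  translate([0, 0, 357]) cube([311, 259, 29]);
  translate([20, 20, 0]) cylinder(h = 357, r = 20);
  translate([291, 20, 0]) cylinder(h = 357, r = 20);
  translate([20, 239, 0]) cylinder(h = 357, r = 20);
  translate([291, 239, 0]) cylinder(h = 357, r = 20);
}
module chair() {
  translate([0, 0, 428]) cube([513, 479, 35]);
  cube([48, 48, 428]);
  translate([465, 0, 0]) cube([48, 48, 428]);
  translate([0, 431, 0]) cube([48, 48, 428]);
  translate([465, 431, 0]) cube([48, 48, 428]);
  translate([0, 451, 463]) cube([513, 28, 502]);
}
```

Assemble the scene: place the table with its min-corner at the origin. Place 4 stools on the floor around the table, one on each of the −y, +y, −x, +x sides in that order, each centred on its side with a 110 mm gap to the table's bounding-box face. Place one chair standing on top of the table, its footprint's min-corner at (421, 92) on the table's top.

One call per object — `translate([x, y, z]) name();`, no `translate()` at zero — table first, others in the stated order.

table();
translate([569, -369, 0]) stool();
translate([569, 903, 0]) stool();
translate([-421, 267, 0]) stool();
translate([1559, 267, 0]) stool();
translate([421, 92, 718]) chair();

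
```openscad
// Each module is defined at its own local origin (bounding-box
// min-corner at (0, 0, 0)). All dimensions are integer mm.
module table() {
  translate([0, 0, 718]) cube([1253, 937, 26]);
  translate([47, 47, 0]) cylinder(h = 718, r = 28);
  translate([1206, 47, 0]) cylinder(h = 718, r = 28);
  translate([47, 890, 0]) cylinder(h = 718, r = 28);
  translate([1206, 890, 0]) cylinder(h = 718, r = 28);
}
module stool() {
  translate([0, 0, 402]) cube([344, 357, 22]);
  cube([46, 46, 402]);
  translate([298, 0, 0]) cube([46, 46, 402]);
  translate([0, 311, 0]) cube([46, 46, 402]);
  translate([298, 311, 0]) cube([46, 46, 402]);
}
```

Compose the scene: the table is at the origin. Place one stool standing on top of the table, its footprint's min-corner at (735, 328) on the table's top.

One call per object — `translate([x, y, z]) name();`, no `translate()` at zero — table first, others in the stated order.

table();
translate([735, 328, 744]) stool();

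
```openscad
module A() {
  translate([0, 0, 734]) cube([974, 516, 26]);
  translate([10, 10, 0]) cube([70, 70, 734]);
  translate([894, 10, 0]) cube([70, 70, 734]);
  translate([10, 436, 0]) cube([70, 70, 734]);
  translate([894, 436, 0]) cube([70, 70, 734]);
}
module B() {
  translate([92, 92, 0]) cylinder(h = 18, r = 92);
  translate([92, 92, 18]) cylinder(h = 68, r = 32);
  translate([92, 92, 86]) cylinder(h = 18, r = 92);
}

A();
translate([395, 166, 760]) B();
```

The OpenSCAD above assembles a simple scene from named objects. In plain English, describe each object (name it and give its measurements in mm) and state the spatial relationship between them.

A is a table with a 974×516 mm rectangular top, 26 mm thick, top surface at z = 760 mm, supported by four 70×70 mm square legs, each inset 10 mm from the nearest pair of top edges, running from the floor.

B is a spool: two coaxial disc flanges of radius 92 mm and thickness 18 mm, joined by a core cylinder of radius 32 mm and height 68 mm. The lower flange rests on z = 0 and the three cylinders share a vertical axis.

The spool is on top of the table, centred.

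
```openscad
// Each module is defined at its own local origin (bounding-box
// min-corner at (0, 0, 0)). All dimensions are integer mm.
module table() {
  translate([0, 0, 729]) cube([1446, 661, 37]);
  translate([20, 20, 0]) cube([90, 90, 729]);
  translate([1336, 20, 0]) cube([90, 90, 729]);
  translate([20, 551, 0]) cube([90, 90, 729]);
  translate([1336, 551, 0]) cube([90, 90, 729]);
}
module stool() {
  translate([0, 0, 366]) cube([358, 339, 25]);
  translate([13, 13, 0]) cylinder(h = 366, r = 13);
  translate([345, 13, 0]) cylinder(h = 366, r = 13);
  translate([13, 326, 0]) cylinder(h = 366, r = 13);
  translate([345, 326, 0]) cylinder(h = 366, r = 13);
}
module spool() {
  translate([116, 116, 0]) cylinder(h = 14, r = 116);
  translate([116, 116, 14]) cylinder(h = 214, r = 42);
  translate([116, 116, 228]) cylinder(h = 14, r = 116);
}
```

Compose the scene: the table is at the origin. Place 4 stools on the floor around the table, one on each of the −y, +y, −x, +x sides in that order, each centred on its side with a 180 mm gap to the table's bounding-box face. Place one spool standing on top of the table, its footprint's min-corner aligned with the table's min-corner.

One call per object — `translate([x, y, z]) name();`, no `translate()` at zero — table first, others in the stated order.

table();
translate([544, -519, 0]) stool();
translate([544, 841, 0]) stool();
translate([-538, 161, 0]) stool();
translate([1626, 161, 0]) stool();
translate([0, 0, 766]) spool();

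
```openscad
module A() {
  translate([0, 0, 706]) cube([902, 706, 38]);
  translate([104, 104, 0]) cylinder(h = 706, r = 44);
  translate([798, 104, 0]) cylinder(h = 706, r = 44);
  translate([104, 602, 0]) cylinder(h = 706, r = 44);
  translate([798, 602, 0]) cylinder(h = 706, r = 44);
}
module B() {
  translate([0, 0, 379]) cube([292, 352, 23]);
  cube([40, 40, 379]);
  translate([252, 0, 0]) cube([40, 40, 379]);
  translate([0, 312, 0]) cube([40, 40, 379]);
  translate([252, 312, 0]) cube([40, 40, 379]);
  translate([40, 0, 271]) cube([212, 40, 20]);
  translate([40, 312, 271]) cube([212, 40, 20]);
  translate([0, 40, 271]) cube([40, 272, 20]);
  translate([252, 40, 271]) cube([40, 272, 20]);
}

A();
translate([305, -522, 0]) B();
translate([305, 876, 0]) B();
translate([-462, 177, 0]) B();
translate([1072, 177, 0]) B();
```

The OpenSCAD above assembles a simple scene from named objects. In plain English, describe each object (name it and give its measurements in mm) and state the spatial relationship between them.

A is a table: top 902 mm (x) × 706 mm (y), 38 mm thick, upper face at z = 744 mm, on four round legs of 88 mm diameter, each leg's bounding box inset 60 mm from the nearest pair of top edges, running from z = 0 to the bottom of the top.

B is a simple wooden stool: a rectangular seat 292 mm (x) by 352 mm (y), 23 mm thick, top face at z = 402 mm, on four square legs, each 40×40 mm in cross-section. The legs rest on z = 0, each flush with a corner of the seat. Four stretchers, 40 mm wide and 20 mm tall, connect adjacent legs with their undersides at z = 271 mm, each running between the inner faces of the legs it joins and aligned with the legs' outer faces on the other axis.

Four stools sit around the table at the −y, +y, −x, +x sides.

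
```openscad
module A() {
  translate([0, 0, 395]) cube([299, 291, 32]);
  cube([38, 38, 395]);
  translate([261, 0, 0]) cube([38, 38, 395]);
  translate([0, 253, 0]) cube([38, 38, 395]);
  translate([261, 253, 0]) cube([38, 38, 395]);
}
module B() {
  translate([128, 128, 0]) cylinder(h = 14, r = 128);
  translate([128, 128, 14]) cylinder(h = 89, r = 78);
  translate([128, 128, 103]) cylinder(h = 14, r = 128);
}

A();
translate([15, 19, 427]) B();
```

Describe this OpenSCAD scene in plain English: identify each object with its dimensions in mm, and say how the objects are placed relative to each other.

A is a four-legged stool. The seat is a 299×291×32 mm slab whose top surface is at z = 427 mm; four square legs, each 38×38 mm in cross-section, run from the floor (z = 0) to the underside of the seat, each flush with a corner of the seat.

B is a spool: two coaxial disc flanges of radius 128 mm and thickness 14 mm, joined by a core cylinder of radius 78 mm and height 89 mm. The lower flange rests on z = 0 and the three cylinders share a vertical axis.

The spool is on top of the stool.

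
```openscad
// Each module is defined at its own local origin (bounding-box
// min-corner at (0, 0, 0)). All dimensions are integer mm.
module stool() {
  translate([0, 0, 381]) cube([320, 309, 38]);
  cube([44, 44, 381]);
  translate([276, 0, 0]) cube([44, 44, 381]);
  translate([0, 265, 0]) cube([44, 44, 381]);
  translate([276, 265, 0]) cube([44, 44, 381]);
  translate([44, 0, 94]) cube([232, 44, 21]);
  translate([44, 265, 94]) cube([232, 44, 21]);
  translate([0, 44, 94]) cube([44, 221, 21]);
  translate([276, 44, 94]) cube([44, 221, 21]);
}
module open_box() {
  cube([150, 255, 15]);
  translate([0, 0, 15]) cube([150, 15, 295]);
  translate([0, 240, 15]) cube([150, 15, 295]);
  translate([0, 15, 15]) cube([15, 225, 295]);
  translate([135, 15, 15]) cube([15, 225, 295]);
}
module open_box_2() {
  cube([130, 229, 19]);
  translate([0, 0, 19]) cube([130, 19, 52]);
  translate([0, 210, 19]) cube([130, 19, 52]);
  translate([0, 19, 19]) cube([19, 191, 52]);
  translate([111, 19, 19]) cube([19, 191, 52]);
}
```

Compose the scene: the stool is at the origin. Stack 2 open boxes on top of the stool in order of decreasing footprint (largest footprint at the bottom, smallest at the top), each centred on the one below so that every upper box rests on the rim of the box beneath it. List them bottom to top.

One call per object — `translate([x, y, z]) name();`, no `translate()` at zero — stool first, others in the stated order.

stool();
translate([85, 27, 419]) open_box();
translate([95, 40, 729]) open_box_2();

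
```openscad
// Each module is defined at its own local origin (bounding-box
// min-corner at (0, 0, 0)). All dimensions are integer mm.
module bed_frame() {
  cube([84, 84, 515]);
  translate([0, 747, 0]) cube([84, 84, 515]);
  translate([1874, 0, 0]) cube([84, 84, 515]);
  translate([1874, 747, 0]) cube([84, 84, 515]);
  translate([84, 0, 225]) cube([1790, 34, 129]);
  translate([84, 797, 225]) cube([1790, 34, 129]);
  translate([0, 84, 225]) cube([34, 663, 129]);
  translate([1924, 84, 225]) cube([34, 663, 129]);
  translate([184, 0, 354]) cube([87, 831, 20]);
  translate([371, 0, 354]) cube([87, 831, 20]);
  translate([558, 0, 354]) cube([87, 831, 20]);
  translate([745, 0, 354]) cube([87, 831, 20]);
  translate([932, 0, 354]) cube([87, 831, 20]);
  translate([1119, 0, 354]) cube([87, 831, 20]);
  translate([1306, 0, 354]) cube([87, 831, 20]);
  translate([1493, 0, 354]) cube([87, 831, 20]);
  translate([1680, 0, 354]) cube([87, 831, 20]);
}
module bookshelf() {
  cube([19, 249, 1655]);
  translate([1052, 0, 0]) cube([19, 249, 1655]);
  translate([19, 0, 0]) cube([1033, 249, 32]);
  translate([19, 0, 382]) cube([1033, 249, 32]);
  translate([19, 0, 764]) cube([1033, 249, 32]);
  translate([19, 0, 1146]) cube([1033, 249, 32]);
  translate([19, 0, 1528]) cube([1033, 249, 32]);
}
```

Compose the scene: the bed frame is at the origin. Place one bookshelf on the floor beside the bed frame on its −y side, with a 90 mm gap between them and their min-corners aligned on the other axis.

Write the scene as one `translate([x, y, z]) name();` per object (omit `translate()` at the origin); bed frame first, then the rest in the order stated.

bed_frame();
translate([0, -339, 0]) bookshelf();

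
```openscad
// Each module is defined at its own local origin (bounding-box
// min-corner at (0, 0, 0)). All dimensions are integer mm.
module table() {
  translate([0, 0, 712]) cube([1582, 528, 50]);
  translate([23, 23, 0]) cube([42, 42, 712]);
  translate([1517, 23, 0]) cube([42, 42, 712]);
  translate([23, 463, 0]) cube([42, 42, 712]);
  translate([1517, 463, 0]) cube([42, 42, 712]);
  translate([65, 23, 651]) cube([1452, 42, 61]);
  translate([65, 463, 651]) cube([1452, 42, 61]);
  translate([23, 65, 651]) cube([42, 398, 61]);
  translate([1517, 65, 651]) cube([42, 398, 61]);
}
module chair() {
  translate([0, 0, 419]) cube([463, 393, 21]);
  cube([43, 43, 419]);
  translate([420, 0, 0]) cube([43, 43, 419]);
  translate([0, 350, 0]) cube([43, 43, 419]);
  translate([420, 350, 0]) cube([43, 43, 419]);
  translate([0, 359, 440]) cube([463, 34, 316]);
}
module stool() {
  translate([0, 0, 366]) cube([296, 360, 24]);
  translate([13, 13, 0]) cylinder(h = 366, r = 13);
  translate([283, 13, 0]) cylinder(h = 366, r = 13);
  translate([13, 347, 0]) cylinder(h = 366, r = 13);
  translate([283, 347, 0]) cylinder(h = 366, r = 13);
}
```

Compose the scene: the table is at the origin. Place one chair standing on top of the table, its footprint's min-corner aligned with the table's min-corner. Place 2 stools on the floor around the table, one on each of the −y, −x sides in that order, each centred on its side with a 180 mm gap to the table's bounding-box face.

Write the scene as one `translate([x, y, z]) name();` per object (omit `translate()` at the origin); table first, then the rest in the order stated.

table();
translate([0, 0, 762]) chair();
translate([643, -540, 0]) stool();
translate([-476, 84, 0]) stool();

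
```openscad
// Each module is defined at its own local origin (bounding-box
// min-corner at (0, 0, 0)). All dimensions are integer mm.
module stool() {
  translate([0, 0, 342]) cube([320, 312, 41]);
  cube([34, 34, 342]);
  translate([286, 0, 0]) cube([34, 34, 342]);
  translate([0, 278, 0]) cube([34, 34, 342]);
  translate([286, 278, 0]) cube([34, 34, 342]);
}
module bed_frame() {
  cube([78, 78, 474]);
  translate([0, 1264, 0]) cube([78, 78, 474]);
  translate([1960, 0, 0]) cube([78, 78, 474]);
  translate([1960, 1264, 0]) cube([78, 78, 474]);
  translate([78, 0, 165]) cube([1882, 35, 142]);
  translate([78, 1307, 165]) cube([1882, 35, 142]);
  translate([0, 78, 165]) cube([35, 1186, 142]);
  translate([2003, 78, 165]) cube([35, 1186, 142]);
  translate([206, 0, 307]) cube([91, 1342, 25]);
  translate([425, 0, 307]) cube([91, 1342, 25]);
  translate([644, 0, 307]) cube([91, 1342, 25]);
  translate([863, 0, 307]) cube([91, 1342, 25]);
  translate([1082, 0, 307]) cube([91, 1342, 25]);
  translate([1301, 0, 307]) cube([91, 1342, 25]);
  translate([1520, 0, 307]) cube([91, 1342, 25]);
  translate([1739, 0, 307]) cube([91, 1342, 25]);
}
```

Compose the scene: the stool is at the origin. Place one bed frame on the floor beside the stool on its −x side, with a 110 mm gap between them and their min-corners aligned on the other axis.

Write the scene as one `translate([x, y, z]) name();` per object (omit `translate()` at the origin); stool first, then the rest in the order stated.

stool();
translate([-2148, 0, 0]) bed_frame();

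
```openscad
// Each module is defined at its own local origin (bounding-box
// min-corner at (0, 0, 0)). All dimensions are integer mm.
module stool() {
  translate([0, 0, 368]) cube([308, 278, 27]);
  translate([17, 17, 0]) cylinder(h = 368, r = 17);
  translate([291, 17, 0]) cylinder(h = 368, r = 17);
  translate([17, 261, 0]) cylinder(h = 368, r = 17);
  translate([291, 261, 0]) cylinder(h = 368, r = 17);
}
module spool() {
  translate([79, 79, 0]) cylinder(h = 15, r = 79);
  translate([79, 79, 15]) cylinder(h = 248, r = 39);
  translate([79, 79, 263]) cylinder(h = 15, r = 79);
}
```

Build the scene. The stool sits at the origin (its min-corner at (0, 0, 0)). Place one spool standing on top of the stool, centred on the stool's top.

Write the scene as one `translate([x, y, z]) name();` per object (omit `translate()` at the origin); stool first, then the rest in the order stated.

stool();
translate([75, 60, 395]) spool();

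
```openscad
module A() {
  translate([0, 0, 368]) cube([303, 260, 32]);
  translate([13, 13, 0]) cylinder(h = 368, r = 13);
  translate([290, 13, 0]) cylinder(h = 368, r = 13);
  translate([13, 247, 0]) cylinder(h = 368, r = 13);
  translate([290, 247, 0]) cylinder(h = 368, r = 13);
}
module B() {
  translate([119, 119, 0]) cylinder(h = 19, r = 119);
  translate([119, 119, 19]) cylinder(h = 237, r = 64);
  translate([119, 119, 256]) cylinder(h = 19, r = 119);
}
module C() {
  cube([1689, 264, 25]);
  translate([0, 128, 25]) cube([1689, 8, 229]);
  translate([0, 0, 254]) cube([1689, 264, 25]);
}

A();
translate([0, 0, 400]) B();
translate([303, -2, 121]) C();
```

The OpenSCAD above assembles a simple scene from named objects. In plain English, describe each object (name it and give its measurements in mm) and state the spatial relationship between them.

A is a simple wooden stool: a rectangular seat 303 mm (x) by 260 mm (y), 32 mm thick, top face at z = 400 mm, on four round legs, each 26 mm in diameter. The legs rest on z = 0, each leg's axis is inset half a diameter from the nearest pair of seat edges (so the leg's bounding box is flush with the corner).

B is a spool: two coaxial disc flanges of radius 119 mm and thickness 19 mm, joined by a core cylinder of radius 64 mm and height 237 mm. The lower flange rests on z = 0 and the three cylinders share a vertical axis.

C is an I-beam lying along x, 1689 mm long. Overall section height 279 mm. Two flanges 264 mm wide (y) and 25 mm thick, one on the floor and one at the top; a web 8 mm thick runs between them, centred on the flange width.

The spool is on top of the stool. The I-beam is beside the stool with their tops flush at z = 400.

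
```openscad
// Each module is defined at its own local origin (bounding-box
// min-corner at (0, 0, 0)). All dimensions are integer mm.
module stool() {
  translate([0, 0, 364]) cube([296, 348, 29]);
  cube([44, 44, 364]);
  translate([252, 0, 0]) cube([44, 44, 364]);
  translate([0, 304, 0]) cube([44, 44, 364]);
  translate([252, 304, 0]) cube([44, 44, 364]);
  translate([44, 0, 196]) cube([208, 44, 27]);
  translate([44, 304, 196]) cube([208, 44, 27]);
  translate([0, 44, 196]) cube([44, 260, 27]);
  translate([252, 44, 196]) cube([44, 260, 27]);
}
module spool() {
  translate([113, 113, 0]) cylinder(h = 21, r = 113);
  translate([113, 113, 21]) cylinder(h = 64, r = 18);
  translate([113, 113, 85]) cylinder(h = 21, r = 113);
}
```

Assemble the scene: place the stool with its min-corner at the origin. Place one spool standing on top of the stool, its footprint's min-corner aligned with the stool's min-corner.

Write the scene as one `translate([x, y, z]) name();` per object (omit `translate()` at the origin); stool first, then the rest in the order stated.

stool();
translate([0, 0, 393]) spool();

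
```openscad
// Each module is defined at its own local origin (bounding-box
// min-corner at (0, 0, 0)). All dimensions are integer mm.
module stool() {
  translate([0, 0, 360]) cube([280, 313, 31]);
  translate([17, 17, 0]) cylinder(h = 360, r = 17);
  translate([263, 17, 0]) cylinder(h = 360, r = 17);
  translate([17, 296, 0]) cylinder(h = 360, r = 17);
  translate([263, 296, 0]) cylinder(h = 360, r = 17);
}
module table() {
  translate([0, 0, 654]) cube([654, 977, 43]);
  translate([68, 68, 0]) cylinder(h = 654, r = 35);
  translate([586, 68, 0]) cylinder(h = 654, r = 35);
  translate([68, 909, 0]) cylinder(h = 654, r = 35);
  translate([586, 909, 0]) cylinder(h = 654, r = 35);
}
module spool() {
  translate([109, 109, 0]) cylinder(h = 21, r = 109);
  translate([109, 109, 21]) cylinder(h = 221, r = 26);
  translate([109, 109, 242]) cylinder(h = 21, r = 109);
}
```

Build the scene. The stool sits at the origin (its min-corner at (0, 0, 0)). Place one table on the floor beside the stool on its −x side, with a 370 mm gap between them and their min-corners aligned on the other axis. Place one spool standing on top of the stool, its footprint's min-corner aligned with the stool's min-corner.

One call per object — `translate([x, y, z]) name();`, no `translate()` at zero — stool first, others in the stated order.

stool();
translate([-1024, 0, 0]) table();
translate([0, 0, 391]) spool();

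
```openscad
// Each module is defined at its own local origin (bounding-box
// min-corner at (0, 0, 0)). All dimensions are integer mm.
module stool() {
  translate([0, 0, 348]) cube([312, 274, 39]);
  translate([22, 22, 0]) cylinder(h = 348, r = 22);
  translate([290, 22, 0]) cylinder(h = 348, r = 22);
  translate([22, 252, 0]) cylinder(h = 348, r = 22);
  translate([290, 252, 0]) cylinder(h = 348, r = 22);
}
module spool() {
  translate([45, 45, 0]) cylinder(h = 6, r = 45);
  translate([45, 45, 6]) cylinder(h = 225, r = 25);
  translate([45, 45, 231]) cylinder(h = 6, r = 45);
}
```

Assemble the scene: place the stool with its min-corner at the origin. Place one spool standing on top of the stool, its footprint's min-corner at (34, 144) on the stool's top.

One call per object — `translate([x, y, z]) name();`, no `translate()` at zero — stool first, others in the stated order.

stool();
translate([34, 144, 387]) spool();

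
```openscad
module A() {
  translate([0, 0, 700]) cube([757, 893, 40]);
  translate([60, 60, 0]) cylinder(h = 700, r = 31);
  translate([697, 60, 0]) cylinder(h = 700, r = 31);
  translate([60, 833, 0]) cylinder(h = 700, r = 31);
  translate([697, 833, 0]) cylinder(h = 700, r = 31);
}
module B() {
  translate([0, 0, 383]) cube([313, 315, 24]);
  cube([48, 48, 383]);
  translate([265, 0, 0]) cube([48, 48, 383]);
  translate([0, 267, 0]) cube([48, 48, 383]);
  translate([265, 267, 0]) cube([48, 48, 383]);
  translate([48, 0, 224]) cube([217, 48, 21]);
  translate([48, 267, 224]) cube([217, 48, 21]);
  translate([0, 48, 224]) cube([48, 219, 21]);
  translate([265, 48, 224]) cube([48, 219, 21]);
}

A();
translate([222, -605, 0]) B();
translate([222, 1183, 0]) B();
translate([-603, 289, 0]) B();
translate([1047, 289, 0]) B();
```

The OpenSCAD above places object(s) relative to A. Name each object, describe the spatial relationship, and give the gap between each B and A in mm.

A is a table. B is a stool. Four stools sit around the table at the −y, +y, −x, +x sides. The gap between each stool and the table is 290 mm.

Each stool's nearest face is 290 mm from the table's bounding box.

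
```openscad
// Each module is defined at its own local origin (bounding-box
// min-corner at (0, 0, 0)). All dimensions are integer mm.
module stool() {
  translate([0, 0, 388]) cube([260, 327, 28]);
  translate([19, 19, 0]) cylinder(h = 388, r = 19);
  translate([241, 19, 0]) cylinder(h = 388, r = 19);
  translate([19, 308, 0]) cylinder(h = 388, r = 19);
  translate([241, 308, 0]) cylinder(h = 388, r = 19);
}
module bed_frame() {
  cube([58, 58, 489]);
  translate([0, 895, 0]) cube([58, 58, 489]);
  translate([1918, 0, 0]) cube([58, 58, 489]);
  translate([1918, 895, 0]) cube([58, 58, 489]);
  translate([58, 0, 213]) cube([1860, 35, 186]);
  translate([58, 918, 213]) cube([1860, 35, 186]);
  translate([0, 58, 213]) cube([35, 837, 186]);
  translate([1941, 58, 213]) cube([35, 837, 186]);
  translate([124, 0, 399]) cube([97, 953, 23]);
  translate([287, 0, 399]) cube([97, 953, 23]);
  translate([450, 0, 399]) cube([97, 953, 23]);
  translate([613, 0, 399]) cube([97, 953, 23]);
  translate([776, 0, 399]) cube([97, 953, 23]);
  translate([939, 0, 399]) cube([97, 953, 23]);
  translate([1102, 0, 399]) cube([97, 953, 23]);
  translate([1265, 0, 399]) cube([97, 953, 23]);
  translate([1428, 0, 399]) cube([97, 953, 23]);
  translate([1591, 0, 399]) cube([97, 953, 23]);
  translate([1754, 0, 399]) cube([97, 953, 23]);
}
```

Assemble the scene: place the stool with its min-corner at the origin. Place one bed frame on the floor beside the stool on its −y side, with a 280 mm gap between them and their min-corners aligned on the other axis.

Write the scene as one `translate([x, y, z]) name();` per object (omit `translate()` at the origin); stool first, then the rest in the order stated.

stool();
translate([0, -1233, 0]) bed_frame();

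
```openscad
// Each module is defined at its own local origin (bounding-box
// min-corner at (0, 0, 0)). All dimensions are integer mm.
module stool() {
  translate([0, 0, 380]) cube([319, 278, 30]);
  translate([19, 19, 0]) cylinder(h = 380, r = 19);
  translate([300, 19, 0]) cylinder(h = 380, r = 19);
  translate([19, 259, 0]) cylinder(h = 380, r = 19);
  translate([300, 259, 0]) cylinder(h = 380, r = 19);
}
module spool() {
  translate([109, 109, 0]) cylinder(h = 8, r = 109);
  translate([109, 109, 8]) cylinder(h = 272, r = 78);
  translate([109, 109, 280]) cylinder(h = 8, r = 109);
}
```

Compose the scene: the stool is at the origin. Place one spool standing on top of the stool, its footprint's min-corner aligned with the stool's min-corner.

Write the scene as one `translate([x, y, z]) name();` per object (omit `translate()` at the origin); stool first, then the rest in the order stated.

stool();
translate([0, 0, 410]) spool();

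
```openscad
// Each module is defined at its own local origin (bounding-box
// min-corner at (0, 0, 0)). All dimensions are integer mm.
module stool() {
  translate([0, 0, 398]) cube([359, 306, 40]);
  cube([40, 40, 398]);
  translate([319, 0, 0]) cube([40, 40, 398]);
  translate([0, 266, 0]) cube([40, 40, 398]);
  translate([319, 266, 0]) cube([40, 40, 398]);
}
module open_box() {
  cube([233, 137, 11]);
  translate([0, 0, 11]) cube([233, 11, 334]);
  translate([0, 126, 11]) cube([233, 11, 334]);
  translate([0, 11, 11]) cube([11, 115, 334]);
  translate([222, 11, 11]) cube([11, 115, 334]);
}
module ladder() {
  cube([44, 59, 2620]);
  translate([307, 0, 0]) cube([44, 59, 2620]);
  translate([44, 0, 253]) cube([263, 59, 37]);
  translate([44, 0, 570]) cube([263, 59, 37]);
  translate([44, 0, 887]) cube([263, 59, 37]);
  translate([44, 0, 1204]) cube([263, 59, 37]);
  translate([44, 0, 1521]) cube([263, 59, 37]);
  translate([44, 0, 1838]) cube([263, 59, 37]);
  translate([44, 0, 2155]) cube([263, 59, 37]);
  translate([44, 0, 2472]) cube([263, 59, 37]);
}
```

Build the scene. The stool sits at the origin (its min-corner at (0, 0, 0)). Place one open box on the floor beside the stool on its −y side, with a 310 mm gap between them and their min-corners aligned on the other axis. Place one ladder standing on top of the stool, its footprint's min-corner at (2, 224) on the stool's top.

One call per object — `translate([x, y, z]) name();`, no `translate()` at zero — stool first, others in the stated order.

stool();
translate([0, -447, 0]) open_box();
translate([2, 224, 438]) ladder();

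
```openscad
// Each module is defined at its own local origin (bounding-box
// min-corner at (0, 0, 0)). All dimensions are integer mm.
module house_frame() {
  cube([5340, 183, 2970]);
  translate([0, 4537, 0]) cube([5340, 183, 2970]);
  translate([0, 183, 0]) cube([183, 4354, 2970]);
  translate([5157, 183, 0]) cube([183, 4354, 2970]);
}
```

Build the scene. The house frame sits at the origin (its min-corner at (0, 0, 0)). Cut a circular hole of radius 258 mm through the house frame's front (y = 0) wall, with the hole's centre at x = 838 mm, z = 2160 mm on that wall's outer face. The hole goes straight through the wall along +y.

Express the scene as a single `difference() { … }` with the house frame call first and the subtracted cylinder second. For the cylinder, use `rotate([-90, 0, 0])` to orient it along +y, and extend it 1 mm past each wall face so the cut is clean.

difference() {
  house_frame();
  translate([838, -1, 2160]) rotate([-90, 0, 0]) cylinder(h = 185, r = 258);
}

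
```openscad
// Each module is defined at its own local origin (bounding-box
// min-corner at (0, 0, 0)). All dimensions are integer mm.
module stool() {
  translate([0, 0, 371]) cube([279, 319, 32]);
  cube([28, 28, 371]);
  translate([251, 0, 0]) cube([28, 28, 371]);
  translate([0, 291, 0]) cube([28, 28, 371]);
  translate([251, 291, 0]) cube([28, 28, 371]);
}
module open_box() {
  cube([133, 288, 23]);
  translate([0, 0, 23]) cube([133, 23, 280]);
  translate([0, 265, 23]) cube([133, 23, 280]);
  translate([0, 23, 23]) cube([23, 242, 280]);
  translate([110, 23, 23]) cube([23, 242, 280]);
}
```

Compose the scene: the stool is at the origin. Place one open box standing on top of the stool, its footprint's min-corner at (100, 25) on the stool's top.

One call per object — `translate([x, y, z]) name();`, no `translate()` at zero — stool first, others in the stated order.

stool();
translate([100, 25, 403]) open_box();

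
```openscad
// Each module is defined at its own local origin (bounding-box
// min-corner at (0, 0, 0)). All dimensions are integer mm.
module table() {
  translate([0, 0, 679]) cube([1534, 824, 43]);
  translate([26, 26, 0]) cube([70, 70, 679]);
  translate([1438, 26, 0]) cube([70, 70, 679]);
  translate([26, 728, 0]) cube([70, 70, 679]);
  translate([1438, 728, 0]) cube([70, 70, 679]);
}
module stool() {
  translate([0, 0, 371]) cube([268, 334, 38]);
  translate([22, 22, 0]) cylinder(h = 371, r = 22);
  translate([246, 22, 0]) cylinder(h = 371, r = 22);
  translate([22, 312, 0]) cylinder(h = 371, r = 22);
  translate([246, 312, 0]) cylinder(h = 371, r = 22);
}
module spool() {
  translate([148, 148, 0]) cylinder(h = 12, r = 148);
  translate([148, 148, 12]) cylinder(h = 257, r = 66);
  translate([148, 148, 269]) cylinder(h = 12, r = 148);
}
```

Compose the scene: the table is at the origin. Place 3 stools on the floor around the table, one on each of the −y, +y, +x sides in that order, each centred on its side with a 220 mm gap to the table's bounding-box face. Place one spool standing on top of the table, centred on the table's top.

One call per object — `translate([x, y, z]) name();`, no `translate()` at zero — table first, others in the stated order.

table();
translate([633, -554, 0]) stool();
translate([633, 1044, 0]) stool();
translate([1754, 245, 0]) stool();
translate([619, 264, 722]) spool();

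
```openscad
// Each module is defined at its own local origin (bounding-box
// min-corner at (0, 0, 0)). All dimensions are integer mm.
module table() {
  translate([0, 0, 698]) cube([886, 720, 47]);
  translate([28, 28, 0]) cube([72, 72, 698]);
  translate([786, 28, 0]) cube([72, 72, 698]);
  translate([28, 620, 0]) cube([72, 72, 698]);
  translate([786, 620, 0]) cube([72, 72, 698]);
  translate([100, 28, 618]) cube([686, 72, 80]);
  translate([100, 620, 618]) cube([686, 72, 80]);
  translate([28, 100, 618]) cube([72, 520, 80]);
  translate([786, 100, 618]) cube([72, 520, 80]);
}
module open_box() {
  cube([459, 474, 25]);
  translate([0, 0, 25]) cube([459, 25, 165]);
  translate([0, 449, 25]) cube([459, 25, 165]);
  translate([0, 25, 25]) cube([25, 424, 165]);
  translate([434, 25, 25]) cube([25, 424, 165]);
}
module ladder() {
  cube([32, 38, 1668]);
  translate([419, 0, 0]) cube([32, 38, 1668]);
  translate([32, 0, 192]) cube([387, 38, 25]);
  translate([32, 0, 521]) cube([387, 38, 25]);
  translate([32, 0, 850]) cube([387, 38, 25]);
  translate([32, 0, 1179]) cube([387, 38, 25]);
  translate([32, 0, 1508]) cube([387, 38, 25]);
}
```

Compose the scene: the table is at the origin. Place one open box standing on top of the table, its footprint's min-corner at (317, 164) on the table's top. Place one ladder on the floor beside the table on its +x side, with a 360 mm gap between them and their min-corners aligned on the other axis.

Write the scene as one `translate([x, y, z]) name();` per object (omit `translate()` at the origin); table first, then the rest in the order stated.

table();
translate([317, 164, 745]) open_box();
translate([1246, 0, 0]) ladder();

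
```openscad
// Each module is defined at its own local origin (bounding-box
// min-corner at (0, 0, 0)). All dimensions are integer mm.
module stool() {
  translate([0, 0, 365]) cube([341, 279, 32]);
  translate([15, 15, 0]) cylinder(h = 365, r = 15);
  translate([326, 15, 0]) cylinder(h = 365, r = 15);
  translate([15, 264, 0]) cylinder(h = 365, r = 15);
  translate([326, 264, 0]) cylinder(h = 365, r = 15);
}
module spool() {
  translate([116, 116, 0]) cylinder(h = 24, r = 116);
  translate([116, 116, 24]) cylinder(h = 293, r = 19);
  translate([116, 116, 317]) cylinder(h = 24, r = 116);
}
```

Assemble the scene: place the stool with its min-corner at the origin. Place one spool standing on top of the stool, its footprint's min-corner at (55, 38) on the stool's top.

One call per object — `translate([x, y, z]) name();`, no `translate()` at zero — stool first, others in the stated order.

stool();
translate([55, 38, 397]) spool();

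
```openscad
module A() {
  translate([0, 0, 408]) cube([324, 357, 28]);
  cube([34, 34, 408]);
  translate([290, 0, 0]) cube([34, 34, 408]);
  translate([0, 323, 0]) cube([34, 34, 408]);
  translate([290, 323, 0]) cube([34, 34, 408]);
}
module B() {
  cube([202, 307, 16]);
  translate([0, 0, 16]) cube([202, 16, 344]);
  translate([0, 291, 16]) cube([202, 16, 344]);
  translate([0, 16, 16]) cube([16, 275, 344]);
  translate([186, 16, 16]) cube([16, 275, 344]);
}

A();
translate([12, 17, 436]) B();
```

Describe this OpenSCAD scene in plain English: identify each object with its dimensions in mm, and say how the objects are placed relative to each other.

A is a four-legged stool. The seat is 324×357 mm, 28 mm thick, top at z = 436 mm. It stands on four square legs, each 34×34 mm in cross-section, from z = 0 to the seat underside, each flush with a corner of the seat.

B is an open storage box with external size 202×307×360 mm and wall thickness 16 mm (the base is also 16 mm thick). The base covers the whole footprint; the four walls stand on the base, with the y-facing walls full-width and the x-facing walls fitting between their inner faces.

The open box is on top of the stool.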